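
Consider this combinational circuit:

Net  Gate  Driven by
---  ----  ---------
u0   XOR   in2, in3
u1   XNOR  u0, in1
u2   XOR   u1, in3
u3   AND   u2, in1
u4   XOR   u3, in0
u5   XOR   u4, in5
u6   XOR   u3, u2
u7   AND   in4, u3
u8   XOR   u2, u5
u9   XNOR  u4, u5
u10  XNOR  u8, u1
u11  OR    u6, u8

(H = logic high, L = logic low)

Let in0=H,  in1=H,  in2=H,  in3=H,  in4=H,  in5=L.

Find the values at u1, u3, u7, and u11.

u0 = in2 XOR in3 = H XOR H = L
u1 = u0 XNOR in1 = L XNOR H = L
u2 = u1 XOR in3 = L XOR H = H
u3 = u2 AND in1 = H AND H = H
u4 = u3 XOR in0 = H XOR H = L
u5 = u4 XOR in5 = L XOR L = L
u6 = u3 XOR u2 = H XOR H = L
u7 = in4 AND u3 = H AND H = H
u8 = u2 XOR u5 = H XOR L = H
u11 = u6 OR u8 = L OR H = H

u1 = L, u3 = H, u7 = H, u11 = H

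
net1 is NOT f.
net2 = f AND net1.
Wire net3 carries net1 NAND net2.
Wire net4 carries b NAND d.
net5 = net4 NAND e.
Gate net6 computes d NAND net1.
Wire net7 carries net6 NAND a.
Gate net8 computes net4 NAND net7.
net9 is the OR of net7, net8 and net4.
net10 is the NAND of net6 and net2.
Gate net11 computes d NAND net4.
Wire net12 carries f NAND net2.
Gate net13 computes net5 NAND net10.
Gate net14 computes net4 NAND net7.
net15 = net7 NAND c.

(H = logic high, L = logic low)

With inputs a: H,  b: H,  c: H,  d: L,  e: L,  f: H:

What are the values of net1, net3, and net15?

net1 = L; net3 = H; net15 = H

net1 = NOT f = NOT H = L
net2 = f AND net1 = H AND L = L
net3 = net1 NAND net2 = L NAND L = H
net6 = d NAND net1 = L NAND L = H
net7 = net6 NAND a = H NAND H = L
net15 = net7 NAND c = L NAND H = H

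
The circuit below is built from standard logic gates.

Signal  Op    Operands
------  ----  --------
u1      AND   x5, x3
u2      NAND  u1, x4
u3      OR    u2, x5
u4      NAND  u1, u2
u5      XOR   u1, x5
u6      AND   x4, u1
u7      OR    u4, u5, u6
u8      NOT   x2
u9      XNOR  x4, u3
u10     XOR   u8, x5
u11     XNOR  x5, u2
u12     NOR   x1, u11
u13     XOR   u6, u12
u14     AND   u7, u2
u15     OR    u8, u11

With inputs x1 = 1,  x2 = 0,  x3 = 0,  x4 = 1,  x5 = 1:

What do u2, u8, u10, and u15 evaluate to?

u2 = 1; u8 = 1; u10 = 0; u15 = 1

u1 = x5 AND x3 = 1 AND 0 = 0
u2 = u1 NAND x4 = 0 NAND 1 = 1
u8 = NOT x2 = NOT 0 = 1
u10 = u8 XOR x5 = 1 XOR 1 = 0
u11 = x5 XNOR u2 = 1 XNOR 1 = 1
u15 = u8 OR u11 = 1 OR 1 = 1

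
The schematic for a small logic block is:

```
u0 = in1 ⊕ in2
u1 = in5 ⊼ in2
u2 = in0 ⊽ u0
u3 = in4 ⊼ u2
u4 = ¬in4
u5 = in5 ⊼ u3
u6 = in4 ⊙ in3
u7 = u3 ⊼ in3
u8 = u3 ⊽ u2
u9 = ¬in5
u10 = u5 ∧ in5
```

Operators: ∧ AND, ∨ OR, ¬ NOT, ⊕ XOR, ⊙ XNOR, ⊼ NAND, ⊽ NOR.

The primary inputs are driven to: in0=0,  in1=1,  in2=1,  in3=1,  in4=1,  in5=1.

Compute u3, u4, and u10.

u0 = in1 XOR in2 = 1 XOR 1 = 0
u2 = in0 NOR u0 = 0 NOR 0 = 1
u3 = in4 NAND u2 = 1 NAND 1 = 0
u4 = NOT in4 = NOT 1 = 0
u5 = in5 NAND u3 = 1 NAND 0 = 1
u10 = u5 AND in5 = 1 AND 1 = 1

u3 = 0, u4 = 0, u10 = 1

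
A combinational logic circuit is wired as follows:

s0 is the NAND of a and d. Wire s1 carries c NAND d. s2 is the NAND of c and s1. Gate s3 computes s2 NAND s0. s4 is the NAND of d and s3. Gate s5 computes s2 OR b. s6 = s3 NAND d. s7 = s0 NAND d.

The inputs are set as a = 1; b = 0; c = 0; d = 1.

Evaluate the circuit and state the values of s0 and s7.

s0 = 0, s7 = 1

s0 = a NAND d = 1 NAND 1 = 0
s7 = s0 NAND d = 0 NAND 1 = 1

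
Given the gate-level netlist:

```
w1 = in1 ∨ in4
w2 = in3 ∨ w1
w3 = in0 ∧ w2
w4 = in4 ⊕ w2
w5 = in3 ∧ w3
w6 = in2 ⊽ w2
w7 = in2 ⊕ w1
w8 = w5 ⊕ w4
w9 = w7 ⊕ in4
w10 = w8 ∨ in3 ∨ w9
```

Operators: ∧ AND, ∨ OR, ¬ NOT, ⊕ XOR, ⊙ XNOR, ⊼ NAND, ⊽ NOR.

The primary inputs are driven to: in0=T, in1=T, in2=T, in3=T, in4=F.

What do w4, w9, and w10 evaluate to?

w4 = T  w9 = F  w10 = T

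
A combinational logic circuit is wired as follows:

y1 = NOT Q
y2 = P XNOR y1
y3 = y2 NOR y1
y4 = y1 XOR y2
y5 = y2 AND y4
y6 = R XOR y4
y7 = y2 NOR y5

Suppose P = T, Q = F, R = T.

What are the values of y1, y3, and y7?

y1 = T; y3 = F; y7 = F

y1 = NOT Q = NOT F = T
y2 = P XNOR y1 = T XNOR T = T
y3 = y2 NOR y1 = T NOR T = F
y4 = y1 XOR y2 = T XOR T = F
y5 = y2 AND y4 = T AND F = F
y7 = y2 NOR y5 = T NOR F = F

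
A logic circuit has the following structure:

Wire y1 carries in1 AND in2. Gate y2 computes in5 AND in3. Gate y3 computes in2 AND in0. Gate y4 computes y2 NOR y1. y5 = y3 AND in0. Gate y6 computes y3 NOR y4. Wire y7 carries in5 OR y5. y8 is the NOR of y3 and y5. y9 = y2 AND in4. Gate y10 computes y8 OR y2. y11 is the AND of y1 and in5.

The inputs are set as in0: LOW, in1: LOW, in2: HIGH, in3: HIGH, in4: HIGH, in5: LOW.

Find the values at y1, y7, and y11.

y1 = LOW, y7 = LOW, y11 = LOW

y1 = in1 AND in2 = LOW AND HIGH = LOW
y3 = in2 AND in0 = HIGH AND LOW = LOW
y5 = y3 AND in0 = LOW AND LOW = LOW
y7 = in5 OR y5 = LOW OR LOW = LOW
y11 = y1 AND in5 = LOW AND LOW = LOW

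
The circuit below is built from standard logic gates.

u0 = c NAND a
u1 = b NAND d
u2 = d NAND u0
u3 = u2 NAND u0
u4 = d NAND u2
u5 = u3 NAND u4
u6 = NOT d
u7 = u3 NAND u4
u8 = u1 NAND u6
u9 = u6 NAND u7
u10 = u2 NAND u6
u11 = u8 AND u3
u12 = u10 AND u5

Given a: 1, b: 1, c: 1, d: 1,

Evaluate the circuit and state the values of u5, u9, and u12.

u0 = c NAND a = 1 NAND 1 = 0
u2 = d NAND u0 = 1 NAND 0 = 1
u3 = u2 NAND u0 = 1 NAND 0 = 1
u4 = d NAND u2 = 1 NAND 1 = 0
u5 = u3 NAND u4 = 1 NAND 0 = 1
u6 = NOT d = NOT 1 = 0
u7 = u3 NAND u4 = 1 NAND 0 = 1
u9 = u6 NAND u7 = 0 NAND 1 = 1
u10 = u2 NAND u6 = 1 NAND 0 = 1
u12 = u10 AND u5 = 1 AND 1 = 1

u5 = 1  u9 = 1  u12 = 1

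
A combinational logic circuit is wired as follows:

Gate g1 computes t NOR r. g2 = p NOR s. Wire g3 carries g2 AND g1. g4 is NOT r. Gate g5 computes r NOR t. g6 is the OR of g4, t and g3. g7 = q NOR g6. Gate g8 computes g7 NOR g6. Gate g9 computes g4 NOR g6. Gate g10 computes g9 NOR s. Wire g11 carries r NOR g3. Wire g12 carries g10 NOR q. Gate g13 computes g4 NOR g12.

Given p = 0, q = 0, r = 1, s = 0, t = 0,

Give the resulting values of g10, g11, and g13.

g10 = 0; g11 = 0; g13 = 0

g1 = t NOR r = 0 NOR 1 = 0
g2 = p NOR s = 0 NOR 0 = 1
g3 = g2 AND g1 = 1 AND 0 = 0
g4 = NOT r = NOT 1 = 0
g6 = g4 OR t OR g3 = 0 OR 0 OR 0 = 0
g9 = g4 NOR g6 = 0 NOR 0 = 1
g10 = g9 NOR s = 1 NOR 0 = 0
g11 = r NOR g3 = 1 NOR 0 = 0
g12 = g10 NOR q = 0 NOR 0 = 1
g13 = g4 NOR g12 = 0 NOR 1 = 0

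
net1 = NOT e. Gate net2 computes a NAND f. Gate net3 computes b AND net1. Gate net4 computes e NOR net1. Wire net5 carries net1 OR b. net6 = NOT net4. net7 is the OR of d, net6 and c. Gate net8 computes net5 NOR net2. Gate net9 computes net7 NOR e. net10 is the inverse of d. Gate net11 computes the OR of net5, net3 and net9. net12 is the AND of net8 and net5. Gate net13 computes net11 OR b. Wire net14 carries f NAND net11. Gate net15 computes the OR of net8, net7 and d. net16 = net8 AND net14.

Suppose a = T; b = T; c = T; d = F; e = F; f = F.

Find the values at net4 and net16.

net1 = NOT e = NOT F = T
net2 = a NAND f = T NAND F = T
net3 = b AND net1 = T AND T = T
net4 = e NOR net1 = F NOR T = F
net5 = net1 OR b = T OR T = T
net6 = NOT net4 = NOT F = T
net7 = d OR net6 OR c = F OR T OR T = T
net8 = net5 NOR net2 = T NOR T = F
net9 = net7 NOR e = T NOR F = F
net11 = net5 OR net3 OR net9 = T OR T OR F = T
net14 = f NAND net11 = F NAND T = T
net16 = net8 AND net14 = F AND T = F

net4 = F, net16 = F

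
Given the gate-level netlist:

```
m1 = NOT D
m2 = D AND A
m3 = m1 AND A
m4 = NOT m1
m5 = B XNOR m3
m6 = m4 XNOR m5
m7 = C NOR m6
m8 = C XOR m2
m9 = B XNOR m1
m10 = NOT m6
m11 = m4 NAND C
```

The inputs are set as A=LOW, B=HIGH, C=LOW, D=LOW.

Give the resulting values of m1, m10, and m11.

m1 = HIGH, m10 = LOW, m11 = HIGH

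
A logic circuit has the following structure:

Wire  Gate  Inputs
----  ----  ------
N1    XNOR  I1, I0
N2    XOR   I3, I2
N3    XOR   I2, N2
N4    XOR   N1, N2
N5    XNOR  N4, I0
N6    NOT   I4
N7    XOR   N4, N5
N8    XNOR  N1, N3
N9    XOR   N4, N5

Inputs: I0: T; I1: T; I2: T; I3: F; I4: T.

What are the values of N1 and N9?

N1 = I1 XNOR I0 = T XNOR T = T
N2 = I3 XOR I2 = F XOR T = T
N4 = N1 XOR N2 = T XOR T = F
N5 = N4 XNOR I0 = F XNOR T = F
N9 = N4 XOR N5 = F XOR F = F

N1 = T; N9 = F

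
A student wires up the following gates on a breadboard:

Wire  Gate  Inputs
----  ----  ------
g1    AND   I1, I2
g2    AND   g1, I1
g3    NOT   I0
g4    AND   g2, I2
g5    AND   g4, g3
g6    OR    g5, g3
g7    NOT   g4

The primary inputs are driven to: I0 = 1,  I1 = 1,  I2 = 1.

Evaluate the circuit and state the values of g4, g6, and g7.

g1 = I1 AND I2 = 1 AND 1 = 1
g2 = g1 AND I1 = 1 AND 1 = 1
g3 = NOT I0 = NOT 1 = 0
g4 = g2 AND I2 = 1 AND 1 = 1
g5 = g4 AND g3 = 1 AND 0 = 0
g6 = g5 OR g3 = 0 OR 0 = 0
g7 = NOT g4 = NOT 1 = 0

g4 = 1; g6 = 0; g7 = 0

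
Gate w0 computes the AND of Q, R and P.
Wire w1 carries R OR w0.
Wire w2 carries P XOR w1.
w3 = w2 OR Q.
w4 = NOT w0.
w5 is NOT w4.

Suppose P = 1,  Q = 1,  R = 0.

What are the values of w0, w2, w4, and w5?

w0 = Q AND R AND P = 1 AND 0 AND 1 = 0
w1 = R OR w0 = 0 OR 0 = 0
w2 = P XOR w1 = 1 XOR 0 = 1
w4 = NOT w0 = NOT 0 = 1
w5 = NOT w4 = NOT 1 = 0

w0 = 0, w2 = 1, w4 = 1, w5 = 0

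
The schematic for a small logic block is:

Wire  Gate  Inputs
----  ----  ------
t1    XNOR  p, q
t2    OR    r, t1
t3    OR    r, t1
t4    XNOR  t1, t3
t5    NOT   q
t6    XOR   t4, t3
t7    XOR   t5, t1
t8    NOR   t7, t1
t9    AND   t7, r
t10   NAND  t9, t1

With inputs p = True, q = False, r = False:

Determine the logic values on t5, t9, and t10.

t1 = p XNOR q = True XNOR False = False
t5 = NOT q = NOT False = True
t7 = t5 XOR t1 = True XOR False = True
t9 = t7 AND r = True AND False = False
t10 = t9 NAND t1 = False NAND False = True

t5 = True, t9 = False, t10 = True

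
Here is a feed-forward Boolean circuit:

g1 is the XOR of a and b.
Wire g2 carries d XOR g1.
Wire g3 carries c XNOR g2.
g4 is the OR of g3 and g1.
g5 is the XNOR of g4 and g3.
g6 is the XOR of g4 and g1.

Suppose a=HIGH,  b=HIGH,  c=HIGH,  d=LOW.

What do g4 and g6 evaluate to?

g4 = LOW; g6 = LOW

g1 = a XOR b = HIGH XOR HIGH = LOW
g2 = d XOR g1 = LOW XOR LOW = LOW
g3 = c XNOR g2 = HIGH XNOR LOW = LOW
g4 = g3 OR g1 = LOW OR LOW = LOW
g6 = g4 XOR g1 = LOW XOR LOW = LOW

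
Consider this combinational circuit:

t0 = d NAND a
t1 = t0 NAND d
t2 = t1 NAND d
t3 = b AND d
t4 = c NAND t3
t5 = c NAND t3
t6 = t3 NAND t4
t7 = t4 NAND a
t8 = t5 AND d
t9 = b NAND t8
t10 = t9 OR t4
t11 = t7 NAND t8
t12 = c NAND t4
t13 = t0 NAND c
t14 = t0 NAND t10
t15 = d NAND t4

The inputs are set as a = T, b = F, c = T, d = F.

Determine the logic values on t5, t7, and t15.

t5 = T, t7 = F, t15 = T

t3 = b AND d = F AND F = F
t4 = c NAND t3 = T NAND F = T
t5 = c NAND t3 = T NAND F = T
t7 = t4 NAND a = T NAND T = F
t15 = d NAND t4 = F NAND T = T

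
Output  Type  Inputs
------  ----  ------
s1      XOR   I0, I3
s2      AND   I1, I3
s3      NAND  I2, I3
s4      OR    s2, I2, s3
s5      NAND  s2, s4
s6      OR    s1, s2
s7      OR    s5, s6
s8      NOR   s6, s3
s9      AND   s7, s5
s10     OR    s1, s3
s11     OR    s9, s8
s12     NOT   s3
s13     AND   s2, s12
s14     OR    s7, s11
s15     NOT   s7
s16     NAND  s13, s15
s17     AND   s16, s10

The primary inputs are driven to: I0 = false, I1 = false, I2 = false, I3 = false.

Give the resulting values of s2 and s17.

s1 = I0 XOR I3 = false XOR false = false
s2 = I1 AND I3 = false AND false = false
s3 = I2 NAND I3 = false NAND false = true
s4 = s2 OR I2 OR s3 = false OR false OR true = true
s5 = s2 NAND s4 = false NAND true = true
s6 = s1 OR s2 = false OR false = false
s7 = s5 OR s6 = true OR false = true
s10 = s1 OR s3 = false OR true = true
s12 = NOT s3 = NOT true = false
s13 = s2 AND s12 = false AND false = false
s15 = NOT s7 = NOT true = false
s16 = s13 NAND s15 = false NAND false = true
s17 = s16 AND s10 = true AND true = true

s2 = false; s17 = true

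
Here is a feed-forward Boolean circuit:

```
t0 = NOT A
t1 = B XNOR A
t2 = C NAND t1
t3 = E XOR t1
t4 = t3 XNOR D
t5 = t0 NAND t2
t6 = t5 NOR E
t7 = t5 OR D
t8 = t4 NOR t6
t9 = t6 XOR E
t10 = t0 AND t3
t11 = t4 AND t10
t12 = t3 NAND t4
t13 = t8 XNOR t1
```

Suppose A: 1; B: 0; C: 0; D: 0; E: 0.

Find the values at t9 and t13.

t0 = NOT A = NOT 1 = 0
t1 = B XNOR A = 0 XNOR 1 = 0
t2 = C NAND t1 = 0 NAND 0 = 1
t3 = E XOR t1 = 0 XOR 0 = 0
t4 = t3 XNOR D = 0 XNOR 0 = 1
t5 = t0 NAND t2 = 0 NAND 1 = 1
t6 = t5 NOR E = 1 NOR 0 = 0
t8 = t4 NOR t6 = 1 NOR 0 = 0
t9 = t6 XOR E = 0 XOR 0 = 0
t13 = t8 XNOR t1 = 0 XNOR 0 = 1

t9 = 0  t13 = 1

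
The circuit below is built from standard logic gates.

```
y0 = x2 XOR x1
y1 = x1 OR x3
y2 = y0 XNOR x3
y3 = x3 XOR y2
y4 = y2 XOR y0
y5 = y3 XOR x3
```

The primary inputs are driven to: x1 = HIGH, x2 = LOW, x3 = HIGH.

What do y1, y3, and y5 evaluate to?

y0 = x2 XOR x1 = LOW XOR HIGH = HIGH
y1 = x1 OR x3 = HIGH OR HIGH = HIGH
y2 = y0 XNOR x3 = HIGH XNOR HIGH = HIGH
y3 = x3 XOR y2 = HIGH XOR HIGH = LOW
y5 = y3 XOR x3 = LOW XOR HIGH = HIGH

y1 = HIGH, y3 = LOW, y5 = HIGH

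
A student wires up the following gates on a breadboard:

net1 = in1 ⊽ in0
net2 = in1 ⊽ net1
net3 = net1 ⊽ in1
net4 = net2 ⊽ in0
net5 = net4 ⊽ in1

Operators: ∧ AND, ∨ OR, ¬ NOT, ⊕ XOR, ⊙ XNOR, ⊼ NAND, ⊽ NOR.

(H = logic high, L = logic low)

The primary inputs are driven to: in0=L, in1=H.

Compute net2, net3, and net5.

net2 = L, net3 = L, net5 = L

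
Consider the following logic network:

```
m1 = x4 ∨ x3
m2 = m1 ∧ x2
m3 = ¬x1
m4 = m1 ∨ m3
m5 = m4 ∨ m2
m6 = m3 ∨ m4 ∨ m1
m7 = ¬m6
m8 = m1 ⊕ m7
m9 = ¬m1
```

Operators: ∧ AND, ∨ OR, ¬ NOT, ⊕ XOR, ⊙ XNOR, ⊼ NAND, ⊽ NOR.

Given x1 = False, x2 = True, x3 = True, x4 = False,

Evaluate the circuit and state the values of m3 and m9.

m3 = True  m9 = False

m1 = x4 OR x3 = False OR True = True
m3 = NOT x1 = NOT False = True
m9 = NOT m1 = NOT True = False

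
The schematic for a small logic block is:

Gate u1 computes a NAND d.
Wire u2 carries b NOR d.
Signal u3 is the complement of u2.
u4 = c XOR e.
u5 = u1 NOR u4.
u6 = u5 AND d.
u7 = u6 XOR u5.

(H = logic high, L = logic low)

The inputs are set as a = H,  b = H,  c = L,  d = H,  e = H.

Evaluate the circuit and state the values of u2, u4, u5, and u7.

u2 = L; u4 = H; u5 = L; u7 = L

u1 = a NAND d = H NAND H = L
u2 = b NOR d = H NOR H = L
u4 = c XOR e = L XOR H = H
u5 = u1 NOR u4 = L NOR H = L
u6 = u5 AND d = L AND H = L
u7 = u6 XOR u5 = L XOR L = L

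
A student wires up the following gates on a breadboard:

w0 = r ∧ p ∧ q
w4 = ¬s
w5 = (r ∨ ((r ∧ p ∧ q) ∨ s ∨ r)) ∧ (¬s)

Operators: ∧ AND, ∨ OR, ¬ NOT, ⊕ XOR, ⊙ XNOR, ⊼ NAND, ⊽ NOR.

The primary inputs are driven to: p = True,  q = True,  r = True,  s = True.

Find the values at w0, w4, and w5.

w0 = True ∧ True ∧ True = True
w4 = ¬True = False
w5 = (True ∨ ((True ∧ True ∧ True) ∨ True ∨ True)) ∧ (¬True) = False

w0 = True, w4 = False, w5 = False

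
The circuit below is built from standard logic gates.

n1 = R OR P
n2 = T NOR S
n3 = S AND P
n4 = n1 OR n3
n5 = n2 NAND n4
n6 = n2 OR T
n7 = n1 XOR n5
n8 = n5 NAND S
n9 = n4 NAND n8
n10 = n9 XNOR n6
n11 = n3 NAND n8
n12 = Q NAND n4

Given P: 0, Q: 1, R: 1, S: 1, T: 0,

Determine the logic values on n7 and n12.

n7 = 0, n12 = 0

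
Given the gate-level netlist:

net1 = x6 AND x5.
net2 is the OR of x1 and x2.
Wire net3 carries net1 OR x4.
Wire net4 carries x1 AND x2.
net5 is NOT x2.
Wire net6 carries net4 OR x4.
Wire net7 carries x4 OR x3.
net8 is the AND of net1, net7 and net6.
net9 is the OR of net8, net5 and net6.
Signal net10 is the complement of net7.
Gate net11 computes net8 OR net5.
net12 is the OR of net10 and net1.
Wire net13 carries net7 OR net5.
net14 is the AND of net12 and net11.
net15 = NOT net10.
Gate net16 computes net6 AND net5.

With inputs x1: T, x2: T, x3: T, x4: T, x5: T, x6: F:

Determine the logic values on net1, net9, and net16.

net1 = x6 AND x5 = F AND T = F
net4 = x1 AND x2 = T AND T = T
net5 = NOT x2 = NOT T = F
net6 = net4 OR x4 = T OR T = T
net7 = x4 OR x3 = T OR T = T
net8 = net1 AND net7 AND net6 = F AND T AND T = F
net9 = net8 OR net5 OR net6 = F OR F OR T = T
net16 = net6 AND net5 = T AND F = F

net1 = F, net9 = T, net16 = F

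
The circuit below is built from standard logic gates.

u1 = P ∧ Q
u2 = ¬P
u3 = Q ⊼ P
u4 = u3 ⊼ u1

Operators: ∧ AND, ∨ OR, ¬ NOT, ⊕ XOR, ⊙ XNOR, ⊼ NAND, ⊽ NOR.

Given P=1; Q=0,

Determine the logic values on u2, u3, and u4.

u2 = 0, u3 = 1, u4 = 1

u1 = P AND Q = 1 AND 0 = 0
u2 = NOT P = NOT 1 = 0
u3 = Q NAND P = 0 NAND 1 = 1
u4 = u3 NAND u1 = 1 NAND 0 = 1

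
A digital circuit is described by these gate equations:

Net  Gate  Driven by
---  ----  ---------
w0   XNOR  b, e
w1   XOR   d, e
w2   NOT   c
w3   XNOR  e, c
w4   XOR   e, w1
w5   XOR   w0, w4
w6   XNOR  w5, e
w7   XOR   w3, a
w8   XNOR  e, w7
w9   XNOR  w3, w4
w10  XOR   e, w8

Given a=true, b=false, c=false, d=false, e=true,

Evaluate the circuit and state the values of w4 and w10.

w4 = false  w10 = false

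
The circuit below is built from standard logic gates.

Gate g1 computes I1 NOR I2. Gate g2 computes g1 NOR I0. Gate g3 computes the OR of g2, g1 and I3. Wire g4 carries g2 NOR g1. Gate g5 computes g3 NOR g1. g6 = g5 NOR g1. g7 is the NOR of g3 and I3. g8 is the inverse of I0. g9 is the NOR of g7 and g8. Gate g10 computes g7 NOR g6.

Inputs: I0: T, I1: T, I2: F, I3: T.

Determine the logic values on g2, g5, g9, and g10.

g2 = F; g5 = F; g9 = T; g10 = F

g1 = I1 NOR I2 = T NOR F = F
g2 = g1 NOR I0 = F NOR T = F
g3 = g2 OR g1 OR I3 = F OR F OR T = T
g5 = g3 NOR g1 = T NOR F = F
g6 = g5 NOR g1 = F NOR F = T
g7 = g3 NOR I3 = T NOR T = F
g8 = NOT I0 = NOT T = F
g9 = g7 NOR g8 = F NOR F = T
g10 = g7 NOR g6 = F NOR T = F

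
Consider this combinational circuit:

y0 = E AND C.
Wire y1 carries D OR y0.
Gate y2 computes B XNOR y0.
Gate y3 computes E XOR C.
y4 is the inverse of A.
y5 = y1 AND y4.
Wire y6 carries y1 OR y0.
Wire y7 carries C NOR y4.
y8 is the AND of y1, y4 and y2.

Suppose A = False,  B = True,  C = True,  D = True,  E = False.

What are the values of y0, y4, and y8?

y0 = False; y4 = True; y8 = False

y0 = E AND C = False AND True = False
y1 = D OR y0 = True OR False = True
y2 = B XNOR y0 = True XNOR False = False
y4 = NOT A = NOT False = True
y8 = y1 AND y4 AND y2 = True AND True AND False = False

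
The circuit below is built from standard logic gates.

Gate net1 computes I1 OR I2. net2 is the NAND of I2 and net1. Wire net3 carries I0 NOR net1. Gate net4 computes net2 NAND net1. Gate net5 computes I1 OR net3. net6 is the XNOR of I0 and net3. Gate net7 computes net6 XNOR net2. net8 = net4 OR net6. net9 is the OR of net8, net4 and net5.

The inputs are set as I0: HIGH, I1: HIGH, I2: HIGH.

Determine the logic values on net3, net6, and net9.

net1 = I1 OR I2 = HIGH OR HIGH = HIGH
net2 = I2 NAND net1 = HIGH NAND HIGH = LOW
net3 = I0 NOR net1 = HIGH NOR HIGH = LOW
net4 = net2 NAND net1 = LOW NAND HIGH = HIGH
net5 = I1 OR net3 = HIGH OR LOW = HIGH
net6 = I0 XNOR net3 = HIGH XNOR LOW = LOW
net8 = net4 OR net6 = HIGH OR LOW = HIGH
net9 = net8 OR net4 OR net5 = HIGH OR HIGH OR HIGH = HIGH

net3 = LOW, net6 = LOW, net9 = HIGH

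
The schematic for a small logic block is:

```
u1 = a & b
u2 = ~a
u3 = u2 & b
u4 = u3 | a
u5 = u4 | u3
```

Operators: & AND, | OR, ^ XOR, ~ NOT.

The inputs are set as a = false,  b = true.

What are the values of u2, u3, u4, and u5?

u2 = true  u3 = true  u4 = true  u5 = true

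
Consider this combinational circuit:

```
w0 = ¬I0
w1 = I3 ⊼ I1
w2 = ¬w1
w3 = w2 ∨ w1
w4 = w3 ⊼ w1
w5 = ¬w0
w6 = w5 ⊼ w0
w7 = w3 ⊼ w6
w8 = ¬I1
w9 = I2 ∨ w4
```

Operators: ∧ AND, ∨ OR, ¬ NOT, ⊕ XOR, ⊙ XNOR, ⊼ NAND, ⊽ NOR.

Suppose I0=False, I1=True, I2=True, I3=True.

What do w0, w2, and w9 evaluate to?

w0 = True  w2 = True  w9 = True

w0 = NOT I0 = NOT False = True
w1 = I3 NAND I1 = True NAND True = False
w2 = NOT w1 = NOT False = True
w3 = w2 OR w1 = True OR False = True
w4 = w3 NAND w1 = True NAND False = True
w9 = I2 OR w4 = True OR True = True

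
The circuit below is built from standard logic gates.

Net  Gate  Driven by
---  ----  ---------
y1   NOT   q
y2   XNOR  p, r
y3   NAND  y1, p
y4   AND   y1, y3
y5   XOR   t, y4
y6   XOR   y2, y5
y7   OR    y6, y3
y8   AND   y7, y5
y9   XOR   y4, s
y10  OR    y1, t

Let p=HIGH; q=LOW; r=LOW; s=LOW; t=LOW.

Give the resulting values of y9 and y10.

y9 = LOW, y10 = HIGH

y1 = NOT q = NOT LOW = HIGH
y3 = y1 NAND p = HIGH NAND HIGH = LOW
y4 = y1 AND y3 = HIGH AND LOW = LOW
y9 = y4 XOR s = LOW XOR LOW = LOW
y10 = y1 OR t = HIGH OR LOW = HIGH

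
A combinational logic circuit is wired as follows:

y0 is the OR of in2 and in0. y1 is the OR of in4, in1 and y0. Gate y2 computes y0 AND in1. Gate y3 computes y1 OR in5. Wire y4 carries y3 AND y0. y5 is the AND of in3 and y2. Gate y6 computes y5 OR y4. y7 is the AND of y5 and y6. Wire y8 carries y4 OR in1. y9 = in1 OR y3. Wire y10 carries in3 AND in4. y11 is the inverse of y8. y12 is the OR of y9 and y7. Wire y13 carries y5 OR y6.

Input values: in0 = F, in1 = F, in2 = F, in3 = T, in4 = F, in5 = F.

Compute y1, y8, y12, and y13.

y0 = in2 OR in0 = F OR F = F
y1 = in4 OR in1 OR y0 = F OR F OR F = F
y2 = y0 AND in1 = F AND F = F
y3 = y1 OR in5 = F OR F = F
y4 = y3 AND y0 = F AND F = F
y5 = in3 AND y2 = T AND F = F
y6 = y5 OR y4 = F OR F = F
y7 = y5 AND y6 = F AND F = F
y8 = y4 OR in1 = F OR F = F
y9 = in1 OR y3 = F OR F = F
y12 = y9 OR y7 = F OR F = F
y13 = y5 OR y6 = F OR F = F

y1 = F  y8 = F  y12 = F  y13 = F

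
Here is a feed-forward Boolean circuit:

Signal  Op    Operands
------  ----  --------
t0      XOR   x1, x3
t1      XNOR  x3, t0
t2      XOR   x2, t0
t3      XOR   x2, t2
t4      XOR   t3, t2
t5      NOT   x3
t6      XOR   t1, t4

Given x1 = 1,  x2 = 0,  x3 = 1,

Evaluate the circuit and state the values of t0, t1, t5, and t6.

t0 = 0, t1 = 0, t5 = 0, t6 = 0

t0 = x1 XOR x3 = 1 XOR 1 = 0
t1 = x3 XNOR t0 = 1 XNOR 0 = 0
t2 = x2 XOR t0 = 0 XOR 0 = 0
t3 = x2 XOR t2 = 0 XOR 0 = 0
t4 = t3 XOR t2 = 0 XOR 0 = 0
t5 = NOT x3 = NOT 1 = 0
t6 = t1 XOR t4 = 0 XOR 0 = 0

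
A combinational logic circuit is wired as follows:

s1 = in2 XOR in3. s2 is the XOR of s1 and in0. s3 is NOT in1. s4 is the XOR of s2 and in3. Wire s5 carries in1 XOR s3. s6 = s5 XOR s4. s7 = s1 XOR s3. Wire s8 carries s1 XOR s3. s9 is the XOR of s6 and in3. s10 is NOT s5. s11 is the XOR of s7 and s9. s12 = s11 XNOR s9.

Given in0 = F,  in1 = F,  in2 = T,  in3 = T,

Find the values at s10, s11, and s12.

s10 = F  s11 = F  s12 = F

s1 = in2 XOR in3 = T XOR T = F
s2 = s1 XOR in0 = F XOR F = F
s3 = NOT in1 = NOT F = T
s4 = s2 XOR in3 = F XOR T = T
s5 = in1 XOR s3 = F XOR T = T
s6 = s5 XOR s4 = T XOR T = F
s7 = s1 XOR s3 = F XOR T = T
s9 = s6 XOR in3 = F XOR T = T
s10 = NOT s5 = NOT T = F
s11 = s7 XOR s9 = T XOR T = F
s12 = s11 XNOR s9 = F XNOR T = F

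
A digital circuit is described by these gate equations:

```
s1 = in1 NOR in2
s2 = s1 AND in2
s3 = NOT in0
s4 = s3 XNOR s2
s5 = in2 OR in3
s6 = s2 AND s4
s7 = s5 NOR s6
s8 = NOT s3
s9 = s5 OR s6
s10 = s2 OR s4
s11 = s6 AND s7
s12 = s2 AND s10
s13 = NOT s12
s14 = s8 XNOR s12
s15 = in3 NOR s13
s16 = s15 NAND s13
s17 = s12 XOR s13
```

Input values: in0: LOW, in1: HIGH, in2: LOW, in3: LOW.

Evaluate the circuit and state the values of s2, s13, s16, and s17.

s2 = LOW; s13 = HIGH; s16 = HIGH; s17 = HIGH

s1 = in1 NOR in2 = HIGH NOR LOW = LOW
s2 = s1 AND in2 = LOW AND LOW = LOW
s3 = NOT in0 = NOT LOW = HIGH
s4 = s3 XNOR s2 = HIGH XNOR LOW = LOW
s10 = s2 OR s4 = LOW OR LOW = LOW
s12 = s2 AND s10 = LOW AND LOW = LOW
s13 = NOT s12 = NOT LOW = HIGH
s15 = in3 NOR s13 = LOW NOR HIGH = LOW
s16 = s15 NAND s13 = LOW NAND HIGH = HIGH
s17 = s12 XOR s13 = LOW XOR HIGH = HIGH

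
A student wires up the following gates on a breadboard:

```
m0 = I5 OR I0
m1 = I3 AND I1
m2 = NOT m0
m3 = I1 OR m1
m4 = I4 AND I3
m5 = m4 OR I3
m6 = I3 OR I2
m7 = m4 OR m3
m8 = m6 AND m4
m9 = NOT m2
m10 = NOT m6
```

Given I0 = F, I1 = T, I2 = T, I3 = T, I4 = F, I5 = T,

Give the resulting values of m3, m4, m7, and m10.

m1 = I3 AND I1 = T AND T = T
m3 = I1 OR m1 = T OR T = T
m4 = I4 AND I3 = F AND T = F
m6 = I3 OR I2 = T OR T = T
m7 = m4 OR m3 = F OR T = T
m10 = NOT m6 = NOT T = F

m3 = T, m4 = F, m7 = T, m10 = F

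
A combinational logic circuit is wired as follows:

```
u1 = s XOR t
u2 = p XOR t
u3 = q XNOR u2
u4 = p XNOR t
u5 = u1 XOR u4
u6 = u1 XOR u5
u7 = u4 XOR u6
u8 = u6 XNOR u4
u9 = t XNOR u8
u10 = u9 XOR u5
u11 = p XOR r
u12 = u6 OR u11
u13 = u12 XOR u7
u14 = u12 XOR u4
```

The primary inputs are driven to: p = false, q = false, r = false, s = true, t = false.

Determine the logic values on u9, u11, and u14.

u9 = false; u11 = false; u14 = false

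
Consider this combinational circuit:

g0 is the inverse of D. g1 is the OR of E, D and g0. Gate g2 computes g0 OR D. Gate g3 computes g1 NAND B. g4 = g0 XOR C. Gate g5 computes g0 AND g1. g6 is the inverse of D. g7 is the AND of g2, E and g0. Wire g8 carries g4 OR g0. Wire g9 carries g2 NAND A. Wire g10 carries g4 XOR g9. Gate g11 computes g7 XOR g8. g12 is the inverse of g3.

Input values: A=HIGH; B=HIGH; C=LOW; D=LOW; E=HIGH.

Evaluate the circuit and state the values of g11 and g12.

g0 = NOT D = NOT LOW = HIGH
g1 = E OR D OR g0 = HIGH OR LOW OR HIGH = HIGH
g2 = g0 OR D = HIGH OR LOW = HIGH
g3 = g1 NAND B = HIGH NAND HIGH = LOW
g4 = g0 XOR C = HIGH XOR LOW = HIGH
g7 = g2 AND E AND g0 = HIGH AND HIGH AND HIGH = HIGH
g8 = g4 OR g0 = HIGH OR HIGH = HIGH
g11 = g7 XOR g8 = HIGH XOR HIGH = LOW
g12 = NOT g3 = NOT LOW = HIGH

g11 = LOW, g12 = HIGH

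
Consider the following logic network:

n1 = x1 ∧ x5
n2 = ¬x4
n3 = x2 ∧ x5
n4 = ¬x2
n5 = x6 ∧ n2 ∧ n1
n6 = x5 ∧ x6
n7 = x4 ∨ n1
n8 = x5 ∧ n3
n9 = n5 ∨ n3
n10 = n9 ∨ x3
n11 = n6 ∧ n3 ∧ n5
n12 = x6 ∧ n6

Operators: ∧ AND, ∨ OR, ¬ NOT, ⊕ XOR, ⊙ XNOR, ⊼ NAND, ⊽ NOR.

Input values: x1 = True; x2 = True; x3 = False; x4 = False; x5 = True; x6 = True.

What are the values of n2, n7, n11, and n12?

n2 = True, n7 = True, n11 = True, n12 = True

n1 = x1 AND x5 = True AND True = True
n2 = NOT x4 = NOT False = True
n3 = x2 AND x5 = True AND True = True
n5 = x6 AND n2 AND n1 = True AND True AND True = True
n6 = x5 AND x6 = True AND True = True
n7 = x4 OR n1 = False OR True = True
n11 = n6 AND n3 AND n5 = True AND True AND True = True
n12 = x6 AND n6 = True AND True = True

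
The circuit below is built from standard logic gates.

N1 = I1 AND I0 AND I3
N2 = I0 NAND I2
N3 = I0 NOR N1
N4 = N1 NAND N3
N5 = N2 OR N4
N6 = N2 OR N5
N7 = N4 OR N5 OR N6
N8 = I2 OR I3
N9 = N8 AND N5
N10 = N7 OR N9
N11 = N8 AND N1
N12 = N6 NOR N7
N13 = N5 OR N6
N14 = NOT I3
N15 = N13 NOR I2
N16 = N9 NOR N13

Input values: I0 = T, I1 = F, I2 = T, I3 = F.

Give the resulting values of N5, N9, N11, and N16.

N5 = T, N9 = T, N11 = F, N16 = F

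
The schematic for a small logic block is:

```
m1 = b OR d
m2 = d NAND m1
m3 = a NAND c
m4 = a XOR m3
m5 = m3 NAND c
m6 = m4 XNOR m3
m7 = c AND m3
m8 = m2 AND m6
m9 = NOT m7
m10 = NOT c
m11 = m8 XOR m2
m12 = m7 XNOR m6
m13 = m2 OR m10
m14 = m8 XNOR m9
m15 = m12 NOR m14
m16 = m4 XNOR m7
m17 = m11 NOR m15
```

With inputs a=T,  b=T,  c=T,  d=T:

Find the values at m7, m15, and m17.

m7 = F; m15 = F; m17 = T

m1 = b OR d = T OR T = T
m2 = d NAND m1 = T NAND T = F
m3 = a NAND c = T NAND T = F
m4 = a XOR m3 = T XOR F = T
m6 = m4 XNOR m3 = T XNOR F = F
m7 = c AND m3 = T AND F = F
m8 = m2 AND m6 = F AND F = F
m9 = NOT m7 = NOT F = T
m11 = m8 XOR m2 = F XOR F = F
m12 = m7 XNOR m6 = F XNOR F = T
m14 = m8 XNOR m9 = F XNOR T = F
m15 = m12 NOR m14 = T NOR F = F
m17 = m11 NOR m15 = F NOR F = T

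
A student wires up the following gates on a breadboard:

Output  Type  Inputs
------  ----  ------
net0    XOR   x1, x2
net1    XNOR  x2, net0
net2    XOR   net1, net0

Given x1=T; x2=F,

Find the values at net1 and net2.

net1 = F, net2 = T

net0 = x1 XOR x2 = T XOR F = T
net1 = x2 XNOR net0 = F XNOR T = F
net2 = net1 XOR net0 = F XOR T = T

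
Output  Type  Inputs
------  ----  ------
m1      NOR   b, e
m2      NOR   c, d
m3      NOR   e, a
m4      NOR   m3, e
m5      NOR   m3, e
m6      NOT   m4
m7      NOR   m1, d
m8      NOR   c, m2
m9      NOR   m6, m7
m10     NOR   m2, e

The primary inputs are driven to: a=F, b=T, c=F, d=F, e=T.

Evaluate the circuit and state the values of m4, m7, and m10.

m4 = F, m7 = T, m10 = F

m1 = b NOR e = T NOR T = F
m2 = c NOR d = F NOR F = T
m3 = e NOR a = T NOR F = F
m4 = m3 NOR e = F NOR T = F
m7 = m1 NOR d = F NOR F = T
m10 = m2 NOR e = T NOR T = F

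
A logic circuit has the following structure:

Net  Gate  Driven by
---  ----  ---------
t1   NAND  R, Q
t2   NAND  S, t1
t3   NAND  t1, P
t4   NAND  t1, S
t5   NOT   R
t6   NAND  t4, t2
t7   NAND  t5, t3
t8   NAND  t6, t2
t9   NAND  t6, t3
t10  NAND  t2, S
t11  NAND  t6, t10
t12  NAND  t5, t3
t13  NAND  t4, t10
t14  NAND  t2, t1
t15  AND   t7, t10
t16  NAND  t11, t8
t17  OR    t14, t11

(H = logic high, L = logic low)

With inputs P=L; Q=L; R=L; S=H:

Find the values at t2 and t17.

t2 = L, t17 = H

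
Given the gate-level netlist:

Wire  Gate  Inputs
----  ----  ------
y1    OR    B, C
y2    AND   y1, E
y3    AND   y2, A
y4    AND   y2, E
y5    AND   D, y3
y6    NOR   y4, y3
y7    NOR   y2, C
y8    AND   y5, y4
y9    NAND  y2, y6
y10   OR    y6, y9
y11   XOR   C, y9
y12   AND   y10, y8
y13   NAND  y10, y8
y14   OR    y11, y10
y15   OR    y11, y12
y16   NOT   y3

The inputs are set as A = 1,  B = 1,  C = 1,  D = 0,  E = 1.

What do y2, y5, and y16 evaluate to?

y2 = 1, y5 = 0, y16 = 0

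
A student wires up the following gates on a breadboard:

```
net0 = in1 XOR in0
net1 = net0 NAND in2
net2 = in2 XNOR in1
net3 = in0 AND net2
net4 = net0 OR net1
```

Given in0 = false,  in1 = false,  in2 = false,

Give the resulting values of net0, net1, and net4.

net0 = false, net1 = true, net4 = true

net0 = in1 XOR in0 = false XOR false = false
net1 = net0 NAND in2 = false NAND false = true
net4 = net0 OR net1 = false OR true = true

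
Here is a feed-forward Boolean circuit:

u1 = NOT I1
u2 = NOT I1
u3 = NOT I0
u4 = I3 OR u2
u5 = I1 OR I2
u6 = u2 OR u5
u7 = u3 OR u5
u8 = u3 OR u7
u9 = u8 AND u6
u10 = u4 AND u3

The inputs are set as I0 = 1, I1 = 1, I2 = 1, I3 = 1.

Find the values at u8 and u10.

u8 = 1, u10 = 0

u2 = NOT I1 = NOT 1 = 0
u3 = NOT I0 = NOT 1 = 0
u4 = I3 OR u2 = 1 OR 0 = 1
u5 = I1 OR I2 = 1 OR 1 = 1
u7 = u3 OR u5 = 0 OR 1 = 1
u8 = u3 OR u7 = 0 OR 1 = 1
u10 = u4 AND u3 = 1 AND 0 = 0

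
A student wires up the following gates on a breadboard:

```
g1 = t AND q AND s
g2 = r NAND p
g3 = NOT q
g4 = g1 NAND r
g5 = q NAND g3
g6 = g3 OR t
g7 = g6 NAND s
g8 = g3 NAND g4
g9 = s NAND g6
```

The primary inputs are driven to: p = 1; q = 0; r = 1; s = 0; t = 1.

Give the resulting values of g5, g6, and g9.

g5 = 1  g6 = 1  g9 = 1

g3 = NOT q = NOT 0 = 1
g5 = q NAND g3 = 0 NAND 1 = 1
g6 = g3 OR t = 1 OR 1 = 1
g9 = s NAND g6 = 0 NAND 1 = 1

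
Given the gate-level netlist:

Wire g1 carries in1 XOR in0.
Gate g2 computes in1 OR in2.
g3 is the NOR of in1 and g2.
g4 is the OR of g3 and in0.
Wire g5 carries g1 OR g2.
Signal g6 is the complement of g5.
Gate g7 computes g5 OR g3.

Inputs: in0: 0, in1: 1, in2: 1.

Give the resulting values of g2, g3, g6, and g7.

g1 = in1 XOR in0 = 1 XOR 0 = 1
g2 = in1 OR in2 = 1 OR 1 = 1
g3 = in1 NOR g2 = 1 NOR 1 = 0
g5 = g1 OR g2 = 1 OR 1 = 1
g6 = NOT g5 = NOT 1 = 0
g7 = g5 OR g3 = 1 OR 0 = 1

g2 = 1, g3 = 0, g6 = 0, g7 = 1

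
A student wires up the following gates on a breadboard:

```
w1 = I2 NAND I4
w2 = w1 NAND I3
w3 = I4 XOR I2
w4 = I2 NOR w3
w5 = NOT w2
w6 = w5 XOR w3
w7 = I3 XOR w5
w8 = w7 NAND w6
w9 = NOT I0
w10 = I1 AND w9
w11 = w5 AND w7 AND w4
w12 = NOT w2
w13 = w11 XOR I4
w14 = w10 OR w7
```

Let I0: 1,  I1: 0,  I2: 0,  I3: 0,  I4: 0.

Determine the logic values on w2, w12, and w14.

w1 = I2 NAND I4 = 0 NAND 0 = 1
w2 = w1 NAND I3 = 1 NAND 0 = 1
w5 = NOT w2 = NOT 1 = 0
w7 = I3 XOR w5 = 0 XOR 0 = 0
w9 = NOT I0 = NOT 1 = 0
w10 = I1 AND w9 = 0 AND 0 = 0
w12 = NOT w2 = NOT 1 = 0
w14 = w10 OR w7 = 0 OR 0 = 0

w2 = 1; w12 = 0; w14 = 0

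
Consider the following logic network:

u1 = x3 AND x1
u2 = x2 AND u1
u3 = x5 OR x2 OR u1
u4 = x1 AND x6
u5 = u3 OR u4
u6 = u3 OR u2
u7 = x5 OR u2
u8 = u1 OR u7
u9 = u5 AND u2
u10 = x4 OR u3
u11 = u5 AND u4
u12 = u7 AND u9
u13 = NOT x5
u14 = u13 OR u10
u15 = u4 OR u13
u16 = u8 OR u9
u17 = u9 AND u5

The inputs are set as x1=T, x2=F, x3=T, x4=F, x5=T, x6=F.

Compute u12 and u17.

u12 = F, u17 = F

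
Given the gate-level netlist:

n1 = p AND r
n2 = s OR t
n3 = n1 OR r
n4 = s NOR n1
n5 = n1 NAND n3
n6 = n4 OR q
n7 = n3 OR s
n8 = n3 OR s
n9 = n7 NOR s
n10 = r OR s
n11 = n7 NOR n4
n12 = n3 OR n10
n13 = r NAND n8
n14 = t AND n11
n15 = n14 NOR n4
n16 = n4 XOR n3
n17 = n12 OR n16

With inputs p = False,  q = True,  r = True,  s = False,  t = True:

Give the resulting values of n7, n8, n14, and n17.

n1 = p AND r = False AND True = False
n3 = n1 OR r = False OR True = True
n4 = s NOR n1 = False NOR False = True
n7 = n3 OR s = True OR False = True
n8 = n3 OR s = True OR False = True
n10 = r OR s = True OR False = True
n11 = n7 NOR n4 = True NOR True = False
n12 = n3 OR n10 = True OR True = True
n14 = t AND n11 = True AND False = False
n16 = n4 XOR n3 = True XOR True = False
n17 = n12 OR n16 = True OR False = True

n7 = True, n8 = True, n14 = False, n17 = True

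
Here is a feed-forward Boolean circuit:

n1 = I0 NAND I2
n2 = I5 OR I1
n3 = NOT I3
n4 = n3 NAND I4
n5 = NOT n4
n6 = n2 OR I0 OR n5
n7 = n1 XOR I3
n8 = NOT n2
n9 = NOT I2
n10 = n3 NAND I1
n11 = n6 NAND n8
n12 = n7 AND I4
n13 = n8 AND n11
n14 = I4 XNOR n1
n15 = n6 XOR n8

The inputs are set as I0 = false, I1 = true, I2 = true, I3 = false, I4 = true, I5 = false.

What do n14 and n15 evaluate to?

n14 = true  n15 = true

n1 = I0 NAND I2 = false NAND true = true
n2 = I5 OR I1 = false OR true = true
n3 = NOT I3 = NOT false = true
n4 = n3 NAND I4 = true NAND true = false
n5 = NOT n4 = NOT false = true
n6 = n2 OR I0 OR n5 = true OR false OR true = true
n8 = NOT n2 = NOT true = false
n14 = I4 XNOR n1 = true XNOR true = true
n15 = n6 XOR n8 = true XOR false = true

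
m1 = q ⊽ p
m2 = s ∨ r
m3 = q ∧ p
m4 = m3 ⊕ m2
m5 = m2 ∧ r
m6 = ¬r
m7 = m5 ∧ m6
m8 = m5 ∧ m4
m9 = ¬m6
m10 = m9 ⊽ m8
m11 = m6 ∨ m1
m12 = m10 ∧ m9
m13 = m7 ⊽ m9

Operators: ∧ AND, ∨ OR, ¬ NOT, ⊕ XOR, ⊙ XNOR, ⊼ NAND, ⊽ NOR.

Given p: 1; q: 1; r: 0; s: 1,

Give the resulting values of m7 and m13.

m2 = s OR r = 1 OR 0 = 1
m5 = m2 AND r = 1 AND 0 = 0
m6 = NOT r = NOT 0 = 1
m7 = m5 AND m6 = 0 AND 1 = 0
m9 = NOT m6 = NOT 1 = 0
m13 = m7 NOR m9 = 0 NOR 0 = 1

m7 = 0; m13 = 1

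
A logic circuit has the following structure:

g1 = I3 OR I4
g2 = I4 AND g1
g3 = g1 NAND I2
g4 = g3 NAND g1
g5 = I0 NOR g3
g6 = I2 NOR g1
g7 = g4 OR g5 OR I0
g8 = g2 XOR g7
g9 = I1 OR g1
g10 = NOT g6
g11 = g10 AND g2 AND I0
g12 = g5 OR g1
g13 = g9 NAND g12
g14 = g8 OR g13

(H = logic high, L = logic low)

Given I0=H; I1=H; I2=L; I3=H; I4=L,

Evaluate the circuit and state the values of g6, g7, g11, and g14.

g6 = L; g7 = H; g11 = L; g14 = H

g1 = I3 OR I4 = H OR L = H
g2 = I4 AND g1 = L AND H = L
g3 = g1 NAND I2 = H NAND L = H
g4 = g3 NAND g1 = H NAND H = L
g5 = I0 NOR g3 = H NOR H = L
g6 = I2 NOR g1 = L NOR H = L
g7 = g4 OR g5 OR I0 = L OR L OR H = H
g8 = g2 XOR g7 = L XOR H = H
g9 = I1 OR g1 = H OR H = H
g10 = NOT g6 = NOT L = H
g11 = g10 AND g2 AND I0 = H AND L AND H = L
g12 = g5 OR g1 = L OR H = H
g13 = g9 NAND g12 = H NAND H = L
g14 = g8 OR g13 = H OR L = H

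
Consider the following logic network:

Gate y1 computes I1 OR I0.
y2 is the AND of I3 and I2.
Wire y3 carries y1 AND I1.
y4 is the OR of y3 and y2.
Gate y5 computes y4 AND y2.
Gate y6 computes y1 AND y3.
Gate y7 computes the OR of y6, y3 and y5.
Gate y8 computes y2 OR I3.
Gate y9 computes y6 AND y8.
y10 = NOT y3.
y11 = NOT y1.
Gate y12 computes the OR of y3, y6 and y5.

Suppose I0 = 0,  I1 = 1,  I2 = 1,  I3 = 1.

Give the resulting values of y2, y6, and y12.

y2 = 1, y6 = 1, y12 = 1

y1 = I1 OR I0 = 1 OR 0 = 1
y2 = I3 AND I2 = 1 AND 1 = 1
y3 = y1 AND I1 = 1 AND 1 = 1
y4 = y3 OR y2 = 1 OR 1 = 1
y5 = y4 AND y2 = 1 AND 1 = 1
y6 = y1 AND y3 = 1 AND 1 = 1
y12 = y3 OR y6 OR y5 = 1 OR 1 OR 1 = 1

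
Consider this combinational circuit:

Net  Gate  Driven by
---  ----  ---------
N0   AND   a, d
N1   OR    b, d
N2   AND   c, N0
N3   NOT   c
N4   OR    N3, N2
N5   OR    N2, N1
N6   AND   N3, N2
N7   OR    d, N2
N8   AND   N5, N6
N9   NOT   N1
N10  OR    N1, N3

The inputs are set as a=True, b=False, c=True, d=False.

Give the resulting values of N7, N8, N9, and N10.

N7 = False  N8 = False  N9 = True  N10 = False

N0 = a AND d = True AND False = False
N1 = b OR d = False OR False = False
N2 = c AND N0 = True AND False = False
N3 = NOT c = NOT True = False
N5 = N2 OR N1 = False OR False = False
N6 = N3 AND N2 = False AND False = False
N7 = d OR N2 = False OR False = False
N8 = N5 AND N6 = False AND False = False
N9 = NOT N1 = NOT False = True
N10 = N1 OR N3 = False OR False = False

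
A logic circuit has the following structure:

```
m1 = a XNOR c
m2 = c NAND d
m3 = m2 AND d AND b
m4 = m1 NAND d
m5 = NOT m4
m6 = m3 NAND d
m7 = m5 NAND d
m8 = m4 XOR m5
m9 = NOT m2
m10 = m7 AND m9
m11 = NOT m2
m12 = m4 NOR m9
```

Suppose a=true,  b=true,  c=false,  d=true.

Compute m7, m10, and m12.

m7 = true  m10 = false  m12 = false

m1 = a XNOR c = true XNOR false = false
m2 = c NAND d = false NAND true = true
m4 = m1 NAND d = false NAND true = true
m5 = NOT m4 = NOT true = false
m7 = m5 NAND d = false NAND true = true
m9 = NOT m2 = NOT true = false
m10 = m7 AND m9 = true AND false = false
m12 = m4 NOR m9 = true NOR false = false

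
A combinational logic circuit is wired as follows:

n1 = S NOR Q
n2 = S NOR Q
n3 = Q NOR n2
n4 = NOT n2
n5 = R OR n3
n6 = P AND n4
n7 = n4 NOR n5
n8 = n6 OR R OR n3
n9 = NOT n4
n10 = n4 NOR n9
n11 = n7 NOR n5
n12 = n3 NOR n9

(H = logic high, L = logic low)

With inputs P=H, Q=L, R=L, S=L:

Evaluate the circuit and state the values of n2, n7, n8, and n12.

n2 = H  n7 = H  n8 = L  n12 = L

n2 = S NOR Q = L NOR L = H
n3 = Q NOR n2 = L NOR H = L
n4 = NOT n2 = NOT H = L
n5 = R OR n3 = L OR L = L
n6 = P AND n4 = H AND L = L
n7 = n4 NOR n5 = L NOR L = H
n8 = n6 OR R OR n3 = L OR L OR L = L
n9 = NOT n4 = NOT L = H
n12 = n3 NOR n9 = L NOR H = L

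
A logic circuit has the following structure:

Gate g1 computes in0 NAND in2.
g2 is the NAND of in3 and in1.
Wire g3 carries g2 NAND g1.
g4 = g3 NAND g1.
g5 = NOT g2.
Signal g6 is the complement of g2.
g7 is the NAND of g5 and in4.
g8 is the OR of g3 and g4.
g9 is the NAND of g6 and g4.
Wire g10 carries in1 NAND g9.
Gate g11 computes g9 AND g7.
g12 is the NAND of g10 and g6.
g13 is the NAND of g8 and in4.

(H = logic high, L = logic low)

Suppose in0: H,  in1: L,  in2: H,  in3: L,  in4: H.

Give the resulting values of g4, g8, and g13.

g1 = in0 NAND in2 = H NAND H = L
g2 = in3 NAND in1 = L NAND L = H
g3 = g2 NAND g1 = H NAND L = H
g4 = g3 NAND g1 = H NAND L = H
g8 = g3 OR g4 = H OR H = H
g13 = g8 NAND in4 = H NAND H = L

g4 = H, g8 = H, g13 = L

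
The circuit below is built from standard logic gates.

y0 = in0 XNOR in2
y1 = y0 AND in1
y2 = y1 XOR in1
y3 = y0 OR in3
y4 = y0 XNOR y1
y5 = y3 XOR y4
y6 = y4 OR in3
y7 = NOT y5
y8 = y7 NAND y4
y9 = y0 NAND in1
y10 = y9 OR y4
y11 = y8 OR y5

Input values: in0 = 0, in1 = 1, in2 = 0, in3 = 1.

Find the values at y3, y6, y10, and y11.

y0 = in0 XNOR in2 = 0 XNOR 0 = 1
y1 = y0 AND in1 = 1 AND 1 = 1
y3 = y0 OR in3 = 1 OR 1 = 1
y4 = y0 XNOR y1 = 1 XNOR 1 = 1
y5 = y3 XOR y4 = 1 XOR 1 = 0
y6 = y4 OR in3 = 1 OR 1 = 1
y7 = NOT y5 = NOT 0 = 1
y8 = y7 NAND y4 = 1 NAND 1 = 0
y9 = y0 NAND in1 = 1 NAND 1 = 0
y10 = y9 OR y4 = 0 OR 1 = 1
y11 = y8 OR y5 = 0 OR 0 = 0

y3 = 1, y6 = 1, y10 = 1, y11 = 0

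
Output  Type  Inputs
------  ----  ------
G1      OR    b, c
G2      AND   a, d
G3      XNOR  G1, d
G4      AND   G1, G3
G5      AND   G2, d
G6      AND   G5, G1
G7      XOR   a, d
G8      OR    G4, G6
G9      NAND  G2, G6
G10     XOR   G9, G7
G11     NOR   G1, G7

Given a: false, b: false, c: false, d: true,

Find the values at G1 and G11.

G1 = false; G11 = false

G1 = b OR c = false OR false = false
G7 = a XOR d = false XOR true = true
G11 = G1 NOR G7 = false NOR true = false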